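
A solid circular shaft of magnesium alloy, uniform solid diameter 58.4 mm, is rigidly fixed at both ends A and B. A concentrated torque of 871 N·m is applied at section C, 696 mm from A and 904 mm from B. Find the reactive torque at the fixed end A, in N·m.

492 N·m

With uniform GJ and both ends fixed, compatibility θ_AC = θ_CB gives T_A·a = T_B·b, together with T_A + T_B = T₀.
T_A = T₀·b/(a+b) = 871.0·904/1600 = 492.1 N·m; T_B = 378.9 N·m.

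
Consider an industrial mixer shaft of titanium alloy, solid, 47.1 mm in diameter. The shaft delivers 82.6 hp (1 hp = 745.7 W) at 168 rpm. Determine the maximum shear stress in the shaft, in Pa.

1.71e8 Pa

ω = 2π·168/60 = 17.59 rad/s, so T = P/ω = 82.6×745.7 / 17.59 = 3501 N·m.
J = πd⁴/32 = π(0.0471)⁴/32 = 4.832×10^-7 m⁴.
τ_max = T·r/J = 3501 × 0.0236 / 4.832×10^-7 = 1.707×10^8 Pa.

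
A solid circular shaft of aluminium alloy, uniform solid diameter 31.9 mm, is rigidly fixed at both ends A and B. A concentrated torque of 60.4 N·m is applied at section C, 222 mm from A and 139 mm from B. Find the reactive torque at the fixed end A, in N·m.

With uniform GJ and both ends fixed, compatibility θ_AC = θ_CB gives T_A·a = T_B·b, together with T_A + T_B = T₀.
T_A = T₀·b/(a+b) = 60.40·139/361.0 = 23.26 N·m; T_B = 37.14 N·m.

23.3 N·m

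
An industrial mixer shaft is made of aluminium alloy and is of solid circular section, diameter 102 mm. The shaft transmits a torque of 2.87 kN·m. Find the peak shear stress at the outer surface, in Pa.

1.38e7 Pa

J = πd⁴/32 = π(0.102)⁴/32 = 1.063×10^-5 m⁴.
τ_max = T·r/J = 2870 × 0.0510 / 1.063×10^-5 = 1.377×10^7 Pa.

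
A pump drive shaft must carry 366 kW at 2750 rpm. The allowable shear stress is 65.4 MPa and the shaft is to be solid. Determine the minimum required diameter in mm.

ω = 2π·2750/60 = 288.0 rad/s, so T = P/ω = 366×10³ / 288.0 = 1271 N·m.
For a solid shaft τ_max = 16T/(πd³), so d = (16T/(π τ_allow))^(1/3) = (16·1271/(π·6.54×10^7))^(1/3) = 0.04626 m.

46.3 mm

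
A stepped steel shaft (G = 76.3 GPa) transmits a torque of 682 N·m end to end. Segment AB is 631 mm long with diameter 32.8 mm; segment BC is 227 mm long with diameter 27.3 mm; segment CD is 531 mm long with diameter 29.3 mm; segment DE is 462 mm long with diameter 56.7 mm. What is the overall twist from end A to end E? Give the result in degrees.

J_AB = π(0.0328)⁴/32 = 1.14×10^-7 m⁴; J_BC = π(0.0273)⁴/32 = 5.45×10^-8 m⁴; J_CD = π(0.0293)⁴/32 = 7.24×10^-8 m⁴; J_DE = π(0.0567)⁴/32 = 1.01×10^-6 m⁴.
θ = (T/G)·Σ L_i/J_i = (682.0/76.3×10⁹)·(0.631/1.14×10^-7 + 0.227/5.45×10^-8 + 0.531/7.24×10^-8 + 0.462/1.01×10^-6) = 0.1565 rad.

8.97°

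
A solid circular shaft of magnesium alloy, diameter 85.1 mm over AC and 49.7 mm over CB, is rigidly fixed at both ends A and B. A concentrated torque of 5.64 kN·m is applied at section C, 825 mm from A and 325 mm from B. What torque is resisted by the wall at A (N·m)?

4350 N·m

Compatibility: T_A·a/J_AC = T_B·b/J_CB with T_A + T_B = T₀.
J_AC = 5.15×10^-6 m⁴, J_CB = 5.99×10^-7 m⁴, so T_A = T₀·(J_AC/a)/((J_AC/a)+(J_CB/b)) = 4354 N·m, T_B = 1286 N·m.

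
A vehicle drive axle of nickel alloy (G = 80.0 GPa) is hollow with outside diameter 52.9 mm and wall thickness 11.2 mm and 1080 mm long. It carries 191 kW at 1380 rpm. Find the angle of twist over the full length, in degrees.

ω = 2π·1380/60 = 144.5 rad/s, so T = P/ω = 191×10³ / 144.5 = 1322 N·m.
J = π(d_o⁴ − d_i⁴)/32 = π(0.0529⁴ − 0.0305⁴)/32 = 6.839×10^-7 m⁴.
θ = T·L/(G·J) = 1322 × 1.08 / (80.0×10⁹ × 6.839×10^-7) = 0.02609 rad.

1.49°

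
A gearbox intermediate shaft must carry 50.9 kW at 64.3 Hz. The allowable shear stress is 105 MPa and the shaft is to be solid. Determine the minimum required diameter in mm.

18.3 mm

ω = 2π·64.3 = 404.0 rad/s, so T = P/ω = 50.9×10³ / 404.0 = 126.0 N·m.
For a solid shaft τ_max = 16T/(πd³), so d = (16T/(π τ_allow))^(1/3) = (16·126.0/(π·1.05×10^8))^(1/3) = 0.01828 m.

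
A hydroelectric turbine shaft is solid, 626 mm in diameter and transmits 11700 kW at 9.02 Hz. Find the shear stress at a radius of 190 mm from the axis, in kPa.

ω = 2π·9.02 = 56.67 rad/s, so T = P/ω = 11700×10³ / 56.67 = 206400 N·m.
J = πd⁴/32 = π(0.626)⁴/32 = 0.01508 m⁴.
Shear stress varies linearly with radius: τ = T·r/J = 206400 × 0.190 / 0.01508 = 2.602×10^6 Pa.

2600 kPa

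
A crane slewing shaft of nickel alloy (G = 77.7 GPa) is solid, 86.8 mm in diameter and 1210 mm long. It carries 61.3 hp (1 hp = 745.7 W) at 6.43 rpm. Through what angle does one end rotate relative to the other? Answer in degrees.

10.9°

ω = 2π·6.43/60 = 0.6733 rad/s, so T = P/ω = 61.3×745.7 / 0.6733 = 67890 N·m.
J = πd⁴/32 = π(0.0868)⁴/32 = 5.573×10^-6 m⁴.
θ = T·L/(G·J) = 67890 × 1.21 / (77.7×10⁹ × 5.573×10^-6) = 0.1897 rad.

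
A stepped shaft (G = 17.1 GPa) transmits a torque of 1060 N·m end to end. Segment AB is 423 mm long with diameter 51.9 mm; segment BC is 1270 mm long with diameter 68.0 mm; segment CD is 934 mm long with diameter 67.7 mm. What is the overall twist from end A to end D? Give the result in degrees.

5.87°

J_AB = π(0.0519)⁴/32 = 7.12×10^-7 m⁴; J_BC = π(0.0680)⁴/32 = 2.10×10^-6 m⁴; J_CD = π(0.0677)⁴/32 = 2.06×10^-6 m⁴.
θ = (T/G)·Σ L_i/J_i = (1060/17.1×10⁹)·(0.423/7.12×10^-7 + 1.27/2.10×10^-6 + 0.934/2.06×10^-6) = 0.1024 rad.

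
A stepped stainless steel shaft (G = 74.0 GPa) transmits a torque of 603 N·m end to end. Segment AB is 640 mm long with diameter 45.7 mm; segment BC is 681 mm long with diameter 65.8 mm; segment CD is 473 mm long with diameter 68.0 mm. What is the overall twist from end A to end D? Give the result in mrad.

17.0 mrad

J_AB = π(0.0457)⁴/32 = 4.28×10^-7 m⁴; J_BC = π(0.0658)⁴/32 = 1.84×10^-6 m⁴; J_CD = π(0.0680)⁴/32 = 2.10×10^-6 m⁴.
θ = (T/G)·Σ L_i/J_i = (603.0/74.0×10⁹)·(0.640/4.28×10^-7 + 0.681/1.84×10^-6 + 0.473/2.10×10^-6) = 0.01703 rad.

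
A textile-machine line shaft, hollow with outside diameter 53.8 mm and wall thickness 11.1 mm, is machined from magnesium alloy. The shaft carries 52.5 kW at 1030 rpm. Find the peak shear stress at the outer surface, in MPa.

ω = 2π·1030/60 = 107.9 rad/s, so T = P/ω = 52.5×10³ / 107.9 = 486.7 N·m.
J = π(d_o⁴ − d_i⁴)/32 = π(0.0538⁴ − 0.0316⁴)/32 = 7.246×10^-7 m⁴.
τ_max = T·r/J = 486.7 × 0.0269 / 7.246×10^-7 = 1.807×10^7 Pa.

18.1 MPa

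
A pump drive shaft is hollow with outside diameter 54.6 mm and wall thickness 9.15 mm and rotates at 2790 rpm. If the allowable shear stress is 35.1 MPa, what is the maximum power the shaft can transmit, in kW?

264 kW

J = π(d_o⁴ − d_i⁴)/32 = π(0.0546⁴ − 0.0363⁴)/32 = 7.020×10^-7 m⁴.
T_max = τ_allow·J/r = 3.51×10^7 × 7.020×10^-7 / 0.0273 = 902.6 N·m.
ω = 2π·2790/60 = 292.2 rad/s, so P_max = T_max·ω = 2.637×10^5 W.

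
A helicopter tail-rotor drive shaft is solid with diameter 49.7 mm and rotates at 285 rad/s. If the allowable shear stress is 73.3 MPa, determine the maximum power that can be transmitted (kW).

J = πd⁴/32 = π(0.0497)⁴/32 = 5.990×10^-7 m⁴.
T_max = τ_allow·J/r = 7.33×10^7 × 5.990×10^-7 / 0.0249 = 1767 N·m.
ω = 285 rad/s, so P_max = T_max·ω = 5.036×10^5 W.

504 kW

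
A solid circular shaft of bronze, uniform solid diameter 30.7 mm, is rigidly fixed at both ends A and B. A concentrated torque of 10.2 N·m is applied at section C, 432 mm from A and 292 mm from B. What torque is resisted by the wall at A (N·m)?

4.11 N·m

With uniform GJ and both ends fixed, compatibility θ_AC = θ_CB gives T_A·a = T_B·b, together with T_A + T_B = T₀.
T_A = T₀·b/(a+b) = 10.20·292/724.0 = 4.114 N·m; T_B = 6.086 N·m.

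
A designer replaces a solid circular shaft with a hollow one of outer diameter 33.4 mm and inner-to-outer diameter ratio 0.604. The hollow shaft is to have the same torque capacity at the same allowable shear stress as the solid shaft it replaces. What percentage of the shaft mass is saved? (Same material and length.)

30.1 %

Equal τ_max and T ⇒ the solid shaft needs d_s³ = d_o³(1−k⁴), so d_s = 33.4·(1−0.604⁴)^(1/3) = 31.85 mm.
Area ratio A_h/A_s = d_o²(1−k²)/d_s² = (1−k²)/(1−k⁴)^(2/3) = 0.6986.
Mass saving = 1 − 0.6986 = 30.1 %.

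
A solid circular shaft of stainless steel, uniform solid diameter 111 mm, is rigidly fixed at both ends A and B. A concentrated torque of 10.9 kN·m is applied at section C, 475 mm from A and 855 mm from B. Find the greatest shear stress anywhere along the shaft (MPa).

With uniform GJ and both ends fixed, compatibility θ_AC = θ_CB gives T_A·a = T_B·b, together with T_A + T_B = T₀.
T_A = T₀·b/(a+b) = 10900·855/1330 = 7007 N·m; T_B = 3893 N·m.
τ in each portion: τ_AC = 2.61×10^7 Pa, τ_CB = 1.45×10^7 Pa; maximum is in AC.
τ_max = T_AC·r/J = 7007·0.0555/1.49×10^-5 = 2.609×10^7 Pa.

26.1 MPa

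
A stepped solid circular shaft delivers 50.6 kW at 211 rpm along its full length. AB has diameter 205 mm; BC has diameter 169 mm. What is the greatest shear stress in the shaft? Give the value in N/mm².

2.42 N/mm²

ω = 2π·211/60 = 22.10 rad/s, so T = P/ω = 50.6×10³ / 22.10 = 2290 N·m.
Under the same torque, τ_max = 16T/(πd³) is largest where d is smallest — segment BC (d = 169 mm).
τ_max = 16·2290/(π·(0.169)³) = 2.416×10^6 Pa.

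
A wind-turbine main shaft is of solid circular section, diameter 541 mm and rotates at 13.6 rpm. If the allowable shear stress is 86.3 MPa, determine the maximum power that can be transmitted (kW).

3820 kW

J = πd⁴/32 = π(0.541)⁴/32 = 8.410×10^-3 m⁴.
T_max = τ_allow·J/r = 8.63×10^7 × 8.410×10^-3 / 0.271 = 2.683e6 N·m.
ω = 2π·13.6/60 = 1.424 rad/s, so P_max = T_max·ω = 3.821×10^6 W.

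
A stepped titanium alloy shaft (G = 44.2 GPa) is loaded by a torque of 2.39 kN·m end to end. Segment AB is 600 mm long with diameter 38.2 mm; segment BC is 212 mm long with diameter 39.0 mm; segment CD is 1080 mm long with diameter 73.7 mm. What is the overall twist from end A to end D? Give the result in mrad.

226 mrad

J_AB = π(0.0382)⁴/32 = 2.09×10^-7 m⁴; J_BC = π(0.0390)⁴/32 = 2.27×10^-7 m⁴; J_CD = π(0.0737)⁴/32 = 2.90×10^-6 m⁴.
θ = (T/G)·Σ L_i/J_i = (2390/44.2×10⁹)·(0.600/2.09×10^-7 + 0.212/2.27×10^-7 + 1.08/2.90×10^-6) = 0.2258 rad.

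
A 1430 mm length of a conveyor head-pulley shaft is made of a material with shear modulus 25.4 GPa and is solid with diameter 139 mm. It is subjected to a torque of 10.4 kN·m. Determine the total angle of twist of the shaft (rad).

0.0160 rad

J = πd⁴/32 = π(0.139)⁴/32 = 3.665×10^-5 m⁴.
θ = T·L/(G·J) = 10400 × 1.43 / (25.4×10⁹ × 3.665×10^-5) = 0.01598 rad.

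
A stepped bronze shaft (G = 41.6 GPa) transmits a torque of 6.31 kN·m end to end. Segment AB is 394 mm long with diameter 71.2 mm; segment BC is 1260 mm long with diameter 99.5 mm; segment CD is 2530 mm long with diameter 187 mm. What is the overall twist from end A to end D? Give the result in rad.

J_AB = π(0.0712)⁴/32 = 2.52×10^-6 m⁴; J_BC = π(0.0995)⁴/32 = 9.62×10^-6 m⁴; J_CD = π(0.187)⁴/32 = 1.20×10^-4 m⁴.
θ = (T/G)·Σ L_i/J_i = (6310/41.6×10⁹)·(0.394/2.52×10^-6 + 1.26/9.62×10^-6 + 2.53/1.20×10^-4) = 0.04675 rad.

0.0467 rad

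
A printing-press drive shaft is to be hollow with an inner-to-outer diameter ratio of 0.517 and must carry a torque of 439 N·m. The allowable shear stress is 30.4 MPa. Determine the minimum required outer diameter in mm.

42.9 mm

For a hollow shaft with d_i/d_o = 0.517: τ_max = 16T/(π d_o³ (1−k⁴)), so d_o = [16T/(π τ_allow (1−k⁴))]^(1/3) = [16·439.0/(π·3.04×10^7·0.9286)]^(1/3) = 0.04295 m.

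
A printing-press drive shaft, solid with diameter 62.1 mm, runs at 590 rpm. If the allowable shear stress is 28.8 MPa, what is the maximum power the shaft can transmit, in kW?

83.7 kW

J = πd⁴/32 = π(0.0621)⁴/32 = 1.460×10^-6 m⁴.
T_max = τ_allow·J/r = 2.88×10^7 × 1.460×10^-6 / 0.0311 = 1354 N·m.
ω = 2π·590/60 = 61.78 rad/s, so P_max = T_max·ω = 8.367×10^4 W.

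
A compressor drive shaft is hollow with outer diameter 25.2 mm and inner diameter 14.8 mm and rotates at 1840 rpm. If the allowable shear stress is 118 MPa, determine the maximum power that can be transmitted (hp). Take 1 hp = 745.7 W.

84.4 hp

J = π(d_o⁴ − d_i⁴)/32 = π(0.0252⁴ − 0.0148⁴)/32 = 3.488×10^-8 m⁴.
T_max = τ_allow·J/r = 1.18×10^8 × 3.488×10^-8 / 0.0126 = 326.7 N·m.
ω = 2π·1840/60 = 192.7 rad/s, so P_max = T_max·ω = 6.294×10^4 W.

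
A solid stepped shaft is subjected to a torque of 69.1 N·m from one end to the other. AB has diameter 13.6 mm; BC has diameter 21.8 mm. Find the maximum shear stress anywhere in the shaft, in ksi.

Under the same torque, τ_max = 16T/(πd³) is largest where d is smallest — segment AB (d = 13.6 mm).
τ_max = 16·69.10/(π·(0.0136)³) = 1.399×10^8 Pa.

20.3 ksi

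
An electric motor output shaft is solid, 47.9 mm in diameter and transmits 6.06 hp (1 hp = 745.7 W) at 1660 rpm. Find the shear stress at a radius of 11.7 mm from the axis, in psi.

85.4 psi

ω = 2π·1660/60 = 173.8 rad/s, so T = P/ω = 6.06×745.7 / 173.8 = 26.00 N·m.
J = πd⁴/32 = π(0.0479)⁴/32 = 5.168×10^-7 m⁴.
Shear stress varies linearly with radius: τ = T·r/J = 26.00 × 0.0117 / 5.168×10^-7 = 5.885×10^5 Pa.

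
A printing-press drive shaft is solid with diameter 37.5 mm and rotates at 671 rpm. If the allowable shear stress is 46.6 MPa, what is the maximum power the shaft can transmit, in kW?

33.9 kW

J = πd⁴/32 = π(0.0375)⁴/32 = 1.941×10^-7 m⁴.
T_max = τ_allow·J/r = 4.66×10^7 × 1.941×10^-7 / 0.0187 = 482.5 N·m.
ω = 2π·671/60 = 70.27 rad/s, so P_max = T_max·ω = 3.390×10^4 W.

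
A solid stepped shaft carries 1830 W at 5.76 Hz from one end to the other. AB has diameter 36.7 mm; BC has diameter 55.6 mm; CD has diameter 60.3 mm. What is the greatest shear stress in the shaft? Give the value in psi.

ω = 2π·5.76 = 36.19 rad/s, so T = P/ω = 1830 / 36.19 = 50.56 N·m.
Under the same torque, τ_max = 16T/(πd³) is largest where d is smallest — segment AB (d = 36.7 mm).
τ_max = 16·50.56/(π·(0.0367)³) = 5.210×10^6 Pa.

756 psi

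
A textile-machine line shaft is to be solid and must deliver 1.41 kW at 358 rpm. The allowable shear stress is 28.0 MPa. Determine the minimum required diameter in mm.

19.0 mm

ω = 2π·358/60 = 37.49 rad/s, so T = P/ω = 1.41×10³ / 37.49 = 37.61 N·m.
For a solid shaft τ_max = 16T/(πd³), so d = (16T/(π τ_allow))^(1/3) = (16·37.61/(π·2.80×10^7))^(1/3) = 0.01898 m.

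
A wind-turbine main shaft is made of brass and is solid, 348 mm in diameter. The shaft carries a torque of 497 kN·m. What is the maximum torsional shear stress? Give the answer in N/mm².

60.1 N/mm²

J = πd⁴/32 = π(0.348)⁴/32 = 1.440×10^-3 m⁴.
τ_max = T·r/J = 497000 × 0.174 / 1.440×10^-3 = 6.006×10^7 Pa.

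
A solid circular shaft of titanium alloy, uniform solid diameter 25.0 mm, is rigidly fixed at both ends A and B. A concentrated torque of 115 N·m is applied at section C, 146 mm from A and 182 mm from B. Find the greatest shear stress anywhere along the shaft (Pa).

With uniform GJ and both ends fixed, compatibility θ_AC = θ_CB gives T_A·a = T_B·b, together with T_A + T_B = T₀.
T_A = T₀·b/(a+b) = 115.0·182/328.0 = 63.81 N·m; T_B = 51.19 N·m.
τ in each portion: τ_AC = 2.08×10^7 Pa, τ_CB = 1.67×10^7 Pa; maximum is in AC.
τ_max = T_AC·r/J = 63.81·0.0125/3.83×10^-8 = 2.080×10^7 Pa.

2.08e7 Pa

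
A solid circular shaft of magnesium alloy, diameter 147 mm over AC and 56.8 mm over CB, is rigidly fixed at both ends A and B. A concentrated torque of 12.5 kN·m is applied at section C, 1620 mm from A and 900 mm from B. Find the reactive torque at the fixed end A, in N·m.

Compatibility: T_A·a/J_AC = T_B·b/J_CB with T_A + T_B = T₀.
J_AC = 4.58×10^-5 m⁴, J_CB = 1.02×10^-6 m⁴, so T_A = T₀·(J_AC/a)/((J_AC/a)+(J_CB/b)) = 12020 N·m, T_B = 482.2 N·m.

12000 N·m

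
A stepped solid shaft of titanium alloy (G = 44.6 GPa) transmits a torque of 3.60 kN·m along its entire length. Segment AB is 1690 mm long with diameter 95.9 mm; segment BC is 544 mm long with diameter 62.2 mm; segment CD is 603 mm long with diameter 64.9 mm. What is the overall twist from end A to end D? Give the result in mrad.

J_AB = π(0.0959)⁴/32 = 8.30×10^-6 m⁴; J_BC = π(0.0622)⁴/32 = 1.47×10^-6 m⁴; J_CD = π(0.0649)⁴/32 = 1.74×10^-6 m⁴.
θ = (T/G)·Σ L_i/J_i = (3600/44.6×10⁹)·(1.69/8.30×10^-6 + 0.544/1.47×10^-6 + 0.603/1.74×10^-6) = 0.07425 rad.

74.3 mrad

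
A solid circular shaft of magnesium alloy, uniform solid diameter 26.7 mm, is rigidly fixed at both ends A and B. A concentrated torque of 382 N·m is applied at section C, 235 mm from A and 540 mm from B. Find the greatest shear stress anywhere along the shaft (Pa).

7.12e7 Pa

With uniform GJ and both ends fixed, compatibility θ_AC = θ_CB gives T_A·a = T_B·b, together with T_A + T_B = T₀.
T_A = T₀·b/(a+b) = 382.0·540/775.0 = 266.2 N·m; T_B = 115.8 N·m.
τ in each portion: τ_AC = 7.12×10^7 Pa, τ_CB = 3.10×10^7 Pa; maximum is in AC.
τ_max = T_AC·r/J = 266.2·0.0133/4.99×10^-8 = 7.122×10^7 Pa.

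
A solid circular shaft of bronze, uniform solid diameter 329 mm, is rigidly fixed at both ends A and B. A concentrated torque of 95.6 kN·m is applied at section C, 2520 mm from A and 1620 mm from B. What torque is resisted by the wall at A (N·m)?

37400 N·m

With uniform GJ and both ends fixed, compatibility θ_AC = θ_CB gives T_A·a = T_B·b, together with T_A + T_B = T₀.
T_A = T₀·b/(a+b) = 95600·1620/4140 = 37410 N·m; T_B = 58190 N·m.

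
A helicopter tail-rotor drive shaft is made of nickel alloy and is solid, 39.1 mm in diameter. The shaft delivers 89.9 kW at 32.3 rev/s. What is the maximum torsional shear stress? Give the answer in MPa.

ω = 2π·32.3 = 202.9 rad/s, so T = P/ω = 89.9×10³ / 202.9 = 443.0 N·m.
J = πd⁴/32 = π(0.0391)⁴/32 = 2.295×10^-7 m⁴.
τ_max = T·r/J = 443.0 × 0.0196 / 2.295×10^-7 = 3.774×10^7 Pa.

37.7 MPa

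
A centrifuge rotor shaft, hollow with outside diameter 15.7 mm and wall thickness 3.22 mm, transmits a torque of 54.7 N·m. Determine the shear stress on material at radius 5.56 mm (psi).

8410 psi

J = π(d_o⁴ − d_i⁴)/32 = π(0.0157⁴ − 0.00926⁴)/32 = 5.243×10^-9 m⁴.
Shear stress varies linearly with radius: τ = T·r/J = 54.70 × 0.00556 / 5.243×10^-9 = 5.801×10^7 Pa.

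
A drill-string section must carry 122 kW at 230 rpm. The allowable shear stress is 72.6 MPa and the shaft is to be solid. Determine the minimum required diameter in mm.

ω = 2π·230/60 = 24.09 rad/s, so T = P/ω = 122×10³ / 24.09 = 5065 N·m.
For a solid shaft τ_max = 16T/(πd³), so d = (16T/(π τ_allow))^(1/3) = (16·5065/(π·7.26×10^7))^(1/3) = 0.07083 m.

70.8 mm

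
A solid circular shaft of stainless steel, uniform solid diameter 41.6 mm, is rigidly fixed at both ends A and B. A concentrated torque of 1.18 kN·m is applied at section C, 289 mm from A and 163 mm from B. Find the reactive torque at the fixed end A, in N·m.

426 N·m

With uniform GJ and both ends fixed, compatibility θ_AC = θ_CB gives T_A·a = T_B·b, together with T_A + T_B = T₀.
T_A = T₀·b/(a+b) = 1180·163/452.0 = 425.5 N·m; T_B = 754.5 N·m.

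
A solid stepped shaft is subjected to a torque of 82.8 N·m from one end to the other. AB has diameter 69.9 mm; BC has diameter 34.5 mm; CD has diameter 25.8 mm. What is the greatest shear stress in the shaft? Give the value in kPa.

Under the same torque, τ_max = 16T/(πd³) is largest where d is smallest — segment CD (d = 25.8 mm).
τ_max = 16·82.80/(π·(0.0258)³) = 2.456×10^7 Pa.

24600 kPa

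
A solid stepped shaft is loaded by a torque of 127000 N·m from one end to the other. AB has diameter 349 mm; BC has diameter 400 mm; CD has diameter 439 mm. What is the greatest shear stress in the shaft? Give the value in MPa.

15.2 MPa

Under the same torque, τ_max = 16T/(πd³) is largest where d is smallest — segment AB (d = 349 mm).
τ_max = 16·127000/(π·(0.349)³) = 1.522×10^7 Pa.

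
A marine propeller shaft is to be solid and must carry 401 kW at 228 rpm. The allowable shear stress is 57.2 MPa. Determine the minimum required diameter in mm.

ω = 2π·228/60 = 23.88 rad/s, so T = P/ω = 401×10³ / 23.88 = 16800 N·m.
For a solid shaft τ_max = 16T/(πd³), so d = (16T/(π τ_allow))^(1/3) = (16·16800/(π·5.72×10^7))^(1/3) = 0.1144 m.

114 mm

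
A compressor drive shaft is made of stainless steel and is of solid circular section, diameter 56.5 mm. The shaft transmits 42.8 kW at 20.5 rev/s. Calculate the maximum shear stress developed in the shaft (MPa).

9.38 MPa

ω = 2π·20.5 = 128.8 rad/s, so T = P/ω = 42.8×10³ / 128.8 = 332.3 N·m.
J = πd⁴/32 = π(0.0565)⁴/32 = 1.000×10^-6 m⁴.
τ_max = T·r/J = 332.3 × 0.0283 / 1.000×10^-6 = 9.383×10^6 Pa.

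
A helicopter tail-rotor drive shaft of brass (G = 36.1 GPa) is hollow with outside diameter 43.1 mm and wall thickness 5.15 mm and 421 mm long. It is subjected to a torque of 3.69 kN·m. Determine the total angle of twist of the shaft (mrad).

J = π(d_o⁴ − d_i⁴)/32 = π(0.0431⁴ − 0.0328⁴)/32 = 2.251×10^-7 m⁴.
θ = T·L/(G·J) = 3690 × 0.421 / (36.1×10⁹ × 2.251×10^-7) = 0.1911 rad.

191 mrad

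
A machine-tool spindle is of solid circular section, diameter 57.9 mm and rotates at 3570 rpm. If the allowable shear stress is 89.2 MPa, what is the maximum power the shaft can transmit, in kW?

J = πd⁴/32 = π(0.0579)⁴/32 = 1.103×10^-6 m⁴.
T_max = τ_allow·J/r = 8.92×10^7 × 1.103×10^-6 / 0.0290 = 3400 N·m.
ω = 2π·3570/60 = 373.8 rad/s, so P_max = T_max·ω = 1.271×10^6 W.

1270 kW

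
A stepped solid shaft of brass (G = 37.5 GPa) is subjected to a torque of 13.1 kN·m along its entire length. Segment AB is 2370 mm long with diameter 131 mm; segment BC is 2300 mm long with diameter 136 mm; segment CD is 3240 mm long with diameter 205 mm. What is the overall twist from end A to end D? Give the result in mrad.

59.1 mrad

J_AB = π(0.131)⁴/32 = 2.89×10^-5 m⁴; J_BC = π(0.136)⁴/32 = 3.36×10^-5 m⁴; J_CD = π(0.205)⁴/32 = 1.73×10^-4 m⁴.
θ = (T/G)·Σ L_i/J_i = (13100/37.5×10⁹)·(2.37/2.89×10^-5 + 2.30/3.36×10^-5 + 3.24/1.73×10^-4) = 0.05909 rad.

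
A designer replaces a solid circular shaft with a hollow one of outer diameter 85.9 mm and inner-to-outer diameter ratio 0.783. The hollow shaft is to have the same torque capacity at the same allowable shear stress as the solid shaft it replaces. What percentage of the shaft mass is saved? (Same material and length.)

47.0 %

Equal τ_max and T ⇒ the solid shaft needs d_s³ = d_o³(1−k⁴), so d_s = 85.9·(1−0.783⁴)^(1/3) = 73.41 mm.
Area ratio A_h/A_s = d_o²(1−k²)/d_s² = (1−k²)/(1−k⁴)^(2/3) = 0.5298.
Mass saving = 1 − 0.5298 = 47.0 %.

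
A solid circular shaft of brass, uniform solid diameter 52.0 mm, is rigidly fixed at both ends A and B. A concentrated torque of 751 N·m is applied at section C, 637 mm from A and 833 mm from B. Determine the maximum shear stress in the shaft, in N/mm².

15.4 N/mm²

With uniform GJ and both ends fixed, compatibility θ_AC = θ_CB gives T_A·a = T_B·b, together with T_A + T_B = T₀.
T_A = T₀·b/(a+b) = 751.0·833/1470 = 425.6 N·m; T_B = 325.4 N·m.
τ in each portion: τ_AC = 1.54×10^7 Pa, τ_CB = 1.18×10^7 Pa; maximum is in AC.
τ_max = T_AC·r/J = 425.6·0.0260/7.18×10^-7 = 1.541×10^7 Pa.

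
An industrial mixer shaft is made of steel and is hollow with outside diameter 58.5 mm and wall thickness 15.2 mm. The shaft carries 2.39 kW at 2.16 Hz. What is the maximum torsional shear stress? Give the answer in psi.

686 psi

ω = 2π·2.16 = 13.57 rad/s, so T = P/ω = 2.39×10³ / 13.57 = 176.1 N·m.
J = π(d_o⁴ − d_i⁴)/32 = π(0.0585⁴ − 0.0281⁴)/32 = 1.089×10^-6 m⁴.
τ_max = T·r/J = 176.1 × 0.0293 / 1.089×10^-6 = 4.732×10^6 Pa.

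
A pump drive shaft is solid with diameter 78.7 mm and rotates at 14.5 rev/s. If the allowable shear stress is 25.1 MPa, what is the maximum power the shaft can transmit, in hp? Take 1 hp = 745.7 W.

294 hp

J = πd⁴/32 = π(0.0787)⁴/32 = 3.766×10^-6 m⁴.
T_max = τ_allow·J/r = 2.51×10^7 × 3.766×10^-6 / 0.0394 = 2402 N·m.
ω = 2π·14.5 = 91.11 rad/s, so P_max = T_max·ω = 2.189×10^5 W.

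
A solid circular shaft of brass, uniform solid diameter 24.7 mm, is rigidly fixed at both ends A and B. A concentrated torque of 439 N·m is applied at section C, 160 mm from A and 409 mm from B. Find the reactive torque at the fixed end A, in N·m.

316 N·m

With uniform GJ and both ends fixed, compatibility θ_AC = θ_CB gives T_A·a = T_B·b, together with T_A + T_B = T₀.
T_A = T₀·b/(a+b) = 439.0·409/569.0 = 315.6 N·m; T_B = 123.4 N·m.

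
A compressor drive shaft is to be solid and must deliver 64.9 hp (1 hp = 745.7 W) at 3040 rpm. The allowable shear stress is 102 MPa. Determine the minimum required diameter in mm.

ω = 2π·3040/60 = 318.3 rad/s, so T = P/ω = 64.9×745.7 / 318.3 = 152.0 N·m.
For a solid shaft τ_max = 16T/(πd³), so d = (16T/(π τ_allow))^(1/3) = (16·152.0/(π·1.02×10^8))^(1/3) = 0.01965 m.

19.7 mm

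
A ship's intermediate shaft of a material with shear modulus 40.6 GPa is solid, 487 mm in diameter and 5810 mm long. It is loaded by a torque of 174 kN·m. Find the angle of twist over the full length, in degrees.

0.258°

J = πd⁴/32 = π(0.487)⁴/32 = 5.522×10^-3 m⁴.
θ = T·L/(G·J) = 174000 × 5.81 / (40.6×10⁹ × 5.522×10^-3) = 4.509×10^-3 rad.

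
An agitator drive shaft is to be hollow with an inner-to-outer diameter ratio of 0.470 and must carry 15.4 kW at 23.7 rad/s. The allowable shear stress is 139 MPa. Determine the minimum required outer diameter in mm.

29.3 mm

ω = 23.7 rad/s, so T = P/ω = 15.4×10³ / 23.70 = 649.8 N·m.
For a hollow shaft with d_i/d_o = 0.470: τ_max = 16T/(π d_o³ (1−k⁴)), so d_o = [16T/(π τ_allow (1−k⁴))]^(1/3) = [16·649.8/(π·1.39×10^8·0.9512)]^(1/3) = 0.02925 m.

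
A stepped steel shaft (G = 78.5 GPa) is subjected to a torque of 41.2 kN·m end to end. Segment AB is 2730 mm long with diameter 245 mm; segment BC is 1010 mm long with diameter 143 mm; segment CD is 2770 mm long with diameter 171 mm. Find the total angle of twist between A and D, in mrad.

34.3 mrad

J_AB = π(0.245)⁴/32 = 3.54×10^-4 m⁴; J_BC = π(0.143)⁴/32 = 4.11×10^-5 m⁴; J_CD = π(0.171)⁴/32 = 8.39×10^-5 m⁴.
θ = (T/G)·Σ L_i/J_i = (41200/78.5×10⁹)·(2.73/3.54×10^-4 + 1.01/4.11×10^-5 + 2.77/8.39×10^-5) = 0.03428 rad.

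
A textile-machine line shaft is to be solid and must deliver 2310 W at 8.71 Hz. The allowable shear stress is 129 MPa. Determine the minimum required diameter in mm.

ω = 2π·8.71 = 54.73 rad/s, so T = P/ω = 2310 / 54.73 = 42.21 N·m.
For a solid shaft τ_max = 16T/(πd³), so d = (16T/(π τ_allow))^(1/3) = (16·42.21/(π·1.29×10^8))^(1/3) = 0.01186 m.

11.9 mm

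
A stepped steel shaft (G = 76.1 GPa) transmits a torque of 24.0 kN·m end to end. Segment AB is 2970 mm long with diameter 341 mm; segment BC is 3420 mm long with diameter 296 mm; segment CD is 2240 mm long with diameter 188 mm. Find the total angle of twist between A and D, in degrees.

0.452°

J_AB = π(0.341)⁴/32 = 1.33×10^-3 m⁴; J_BC = π(0.296)⁴/32 = 7.54×10^-4 m⁴; J_CD = π(0.188)⁴/32 = 1.23×10^-4 m⁴.
θ = (T/G)·Σ L_i/J_i = (24000/76.1×10⁹)·(2.97/1.33×10^-3 + 3.42/7.54×10^-4 + 2.24/1.23×10^-4) = 7.897×10^-3 rad.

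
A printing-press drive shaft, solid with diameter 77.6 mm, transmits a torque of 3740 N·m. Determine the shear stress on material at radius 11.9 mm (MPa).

J = πd⁴/32 = π(0.0776)⁴/32 = 3.560×10^-6 m⁴.
Shear stress varies linearly with radius: τ = T·r/J = 3740 × 0.0119 / 3.560×10^-6 = 1.250×10^7 Pa.

12.5 MPa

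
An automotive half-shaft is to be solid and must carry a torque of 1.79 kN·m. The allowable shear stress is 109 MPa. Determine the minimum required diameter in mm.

43.7 mm

For a solid shaft τ_max = 16T/(πd³), so d = (16T/(π τ_allow))^(1/3) = (16·1790/(π·1.09×10^8))^(1/3) = 0.04373 m.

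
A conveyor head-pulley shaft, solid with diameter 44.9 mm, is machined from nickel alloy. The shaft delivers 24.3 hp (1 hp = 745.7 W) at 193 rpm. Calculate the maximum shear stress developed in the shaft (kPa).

ω = 2π·193/60 = 20.21 rad/s, so T = P/ω = 24.3×745.7 / 20.21 = 896.6 N·m.
J = πd⁴/32 = π(0.0449)⁴/32 = 3.990×10^-7 m⁴.
τ_max = T·r/J = 896.6 × 0.0224 / 3.990×10^-7 = 5.044×10^7 Pa.

50400 kPa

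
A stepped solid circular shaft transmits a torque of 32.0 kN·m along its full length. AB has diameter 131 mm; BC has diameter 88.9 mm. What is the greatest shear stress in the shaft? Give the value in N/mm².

Under the same torque, τ_max = 16T/(πd³) is largest where d is smallest — segment BC (d = 88.9 mm).
τ_max = 16·32000/(π·(0.0889)³) = 2.320×10^8 Pa.

232 N/mm²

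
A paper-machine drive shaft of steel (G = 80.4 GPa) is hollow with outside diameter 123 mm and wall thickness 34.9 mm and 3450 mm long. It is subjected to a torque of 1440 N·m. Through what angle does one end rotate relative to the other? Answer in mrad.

J = π(d_o⁴ − d_i⁴)/32 = π(0.123⁴ − 0.0532⁴)/32 = 2.168×10^-5 m⁴.
θ = T·L/(G·J) = 1440 × 3.45 / (80.4×10⁹ × 2.168×10^-5) = 2.850×10^-3 rad.

2.85 mrad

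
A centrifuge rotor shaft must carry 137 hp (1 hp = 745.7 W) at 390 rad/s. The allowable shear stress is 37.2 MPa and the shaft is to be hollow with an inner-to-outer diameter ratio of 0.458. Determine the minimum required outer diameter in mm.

ω = 390 rad/s, so T = P/ω = 137×745.7 / 390.0 = 262.0 N·m.
For a hollow shaft with d_i/d_o = 0.458: τ_max = 16T/(π d_o³ (1−k⁴)), so d_o = [16T/(π τ_allow (1−k⁴))]^(1/3) = [16·262.0/(π·3.72×10^7·0.9560)]^(1/3) = 0.03348 m.

33.5 mm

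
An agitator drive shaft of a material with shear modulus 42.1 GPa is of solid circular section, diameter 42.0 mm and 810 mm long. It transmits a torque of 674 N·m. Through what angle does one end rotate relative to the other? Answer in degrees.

J = πd⁴/32 = π(0.0420)⁴/32 = 3.055×10^-7 m⁴.
θ = T·L/(G·J) = 674.0 × 0.810 / (42.1×10⁹ × 3.055×10^-7) = 0.04245 rad.

2.43°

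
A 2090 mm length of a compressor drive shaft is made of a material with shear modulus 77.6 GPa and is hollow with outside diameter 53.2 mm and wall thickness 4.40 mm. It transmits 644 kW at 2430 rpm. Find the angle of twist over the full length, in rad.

ω = 2π·2430/60 = 254.5 rad/s, so T = P/ω = 644×10³ / 254.5 = 2531 N·m.
J = π(d_o⁴ − d_i⁴)/32 = π(0.0532⁴ − 0.0444⁴)/32 = 4.049×10^-7 m⁴.
θ = T·L/(G·J) = 2531 × 2.09 / (77.6×10⁹ × 4.049×10^-7) = 0.1684 rad.

0.168 rad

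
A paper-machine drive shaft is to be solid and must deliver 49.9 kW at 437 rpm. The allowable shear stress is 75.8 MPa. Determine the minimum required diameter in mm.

41.8 mm

ω = 2π·437/60 = 45.76 rad/s, so T = P/ω = 49.9×10³ / 45.76 = 1090 N·m.
For a solid shaft τ_max = 16T/(πd³), so d = (16T/(π τ_allow))^(1/3) = (16·1090/(π·7.58×10^7))^(1/3) = 0.04184 m.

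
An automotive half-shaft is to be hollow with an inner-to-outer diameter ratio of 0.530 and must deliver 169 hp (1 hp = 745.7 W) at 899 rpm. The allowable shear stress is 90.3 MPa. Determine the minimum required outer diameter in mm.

43.4 mm

ω = 2π·899/60 = 94.14 rad/s, so T = P/ω = 169×745.7 / 94.14 = 1339 N·m.
For a hollow shaft with d_i/d_o = 0.530: τ_max = 16T/(π d_o³ (1−k⁴)), so d_o = [16T/(π τ_allow (1−k⁴))]^(1/3) = [16·1339/(π·9.03×10^7·0.9211)]^(1/3) = 0.04344 m.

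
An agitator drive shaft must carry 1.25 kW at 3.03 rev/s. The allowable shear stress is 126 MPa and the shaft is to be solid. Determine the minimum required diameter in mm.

13.8 mm

ω = 2π·3.03 = 19.04 rad/s, so T = P/ω = 1.25×10³ / 19.04 = 65.66 N·m.
For a solid shaft τ_max = 16T/(πd³), so d = (16T/(π τ_allow))^(1/3) = (16·65.66/(π·1.26×10^8))^(1/3) = 0.01385 m.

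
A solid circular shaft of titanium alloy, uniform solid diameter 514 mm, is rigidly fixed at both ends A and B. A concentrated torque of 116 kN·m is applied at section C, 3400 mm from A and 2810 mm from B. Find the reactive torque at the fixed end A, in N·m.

52500 N·m

With uniform GJ and both ends fixed, compatibility θ_AC = θ_CB gives T_A·a = T_B·b, together with T_A + T_B = T₀.
T_A = T₀·b/(a+b) = 116000·2810/6210 = 52490 N·m; T_B = 63510 N·m.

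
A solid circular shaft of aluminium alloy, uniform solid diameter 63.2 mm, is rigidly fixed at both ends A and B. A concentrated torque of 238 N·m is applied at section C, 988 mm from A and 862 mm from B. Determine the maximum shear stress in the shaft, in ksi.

With uniform GJ and both ends fixed, compatibility θ_AC = θ_CB gives T_A·a = T_B·b, together with T_A + T_B = T₀.
T_A = T₀·b/(a+b) = 238.0·862/1850 = 110.9 N·m; T_B = 127.1 N·m.
τ in each portion: τ_AC = 2.24×10^6 Pa, τ_CB = 2.56×10^6 Pa; maximum is in CB.
τ_max = T_CB·r/J = 127.1·0.0316/1.57×10^-6 = 2.564×10^6 Pa.

0.372 ksi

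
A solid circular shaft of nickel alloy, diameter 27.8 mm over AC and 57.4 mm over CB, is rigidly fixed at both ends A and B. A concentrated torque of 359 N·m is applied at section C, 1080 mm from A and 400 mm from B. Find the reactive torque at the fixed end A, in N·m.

Compatibility: T_A·a/J_AC = T_B·b/J_CB with T_A + T_B = T₀.
J_AC = 5.86×10^-8 m⁴, J_CB = 1.07×10^-6 m⁴, so T_A = T₀·(J_AC/a)/((J_AC/a)+(J_CB/b)) = 7.170 N·m, T_B = 351.8 N·m.

7.17 N·m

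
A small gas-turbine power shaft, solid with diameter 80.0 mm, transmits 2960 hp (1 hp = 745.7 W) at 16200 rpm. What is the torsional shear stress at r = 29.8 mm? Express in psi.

ω = 2π·16200/60 = 1696 rad/s, so T = P/ω = 2960×745.7 / 1696 = 1301 N·m.
J = πd⁴/32 = π(0.0800)⁴/32 = 4.021×10^-6 m⁴.
Shear stress varies linearly with radius: τ = T·r/J = 1301 × 0.0298 / 4.021×10^-6 = 9.642×10^6 Pa.

1400 psi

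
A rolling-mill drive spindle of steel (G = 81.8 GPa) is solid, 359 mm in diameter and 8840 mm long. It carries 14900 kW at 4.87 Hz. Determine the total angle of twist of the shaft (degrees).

1.85°

ω = 2π·4.87 = 30.60 rad/s, so T = P/ω = 14900×10³ / 30.60 = 486900 N·m.
J = πd⁴/32 = π(0.359)⁴/32 = 1.631×10^-3 m⁴.
θ = T·L/(G·J) = 486900 × 8.84 / (81.8×10⁹ × 1.631×10^-3) = 0.03227 rad.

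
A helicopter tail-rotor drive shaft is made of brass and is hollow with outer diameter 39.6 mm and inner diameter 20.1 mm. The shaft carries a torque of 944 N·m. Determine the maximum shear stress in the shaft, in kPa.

J = π(d_o⁴ − d_i⁴)/32 = π(0.0396⁴ − 0.0201⁴)/32 = 2.254×10^-7 m⁴.
τ_max = T·r/J = 944.0 × 0.0198 / 2.254×10^-7 = 8.292×10^7 Pa.

82900 kPa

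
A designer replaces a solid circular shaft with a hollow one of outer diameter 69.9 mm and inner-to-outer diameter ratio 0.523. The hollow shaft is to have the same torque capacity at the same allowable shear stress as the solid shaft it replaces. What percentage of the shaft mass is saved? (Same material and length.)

Equal τ_max and T ⇒ the solid shaft needs d_s³ = d_o³(1−k⁴), so d_s = 69.9·(1−0.523⁴)^(1/3) = 68.11 mm.
Area ratio A_h/A_s = d_o²(1−k²)/d_s² = (1−k²)/(1−k⁴)^(2/3) = 0.7651.
Mass saving = 1 − 0.7651 = 23.5 %.

23.5 %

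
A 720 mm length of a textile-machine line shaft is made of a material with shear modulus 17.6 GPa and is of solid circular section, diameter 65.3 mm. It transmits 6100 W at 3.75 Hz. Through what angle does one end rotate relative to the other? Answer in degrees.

ω = 2π·3.75 = 23.56 rad/s, so T = P/ω = 6100 / 23.56 = 258.9 N·m.
J = πd⁴/32 = π(0.0653)⁴/32 = 1.785×10^-6 m⁴.
θ = T·L/(G·J) = 258.9 × 0.720 / (17.6×10⁹ × 1.785×10^-6) = 5.933×10^-3 rad.

0.340°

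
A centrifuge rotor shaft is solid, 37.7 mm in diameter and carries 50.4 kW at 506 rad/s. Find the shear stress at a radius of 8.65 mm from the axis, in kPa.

ω = 506 rad/s, so T = P/ω = 50.4×10³ / 506.0 = 99.60 N·m.
J = πd⁴/32 = π(0.0377)⁴/32 = 1.983×10^-7 m⁴.
Shear stress varies linearly with radius: τ = T·r/J = 99.60 × 0.00865 / 1.983×10^-7 = 4.344×10^6 Pa.

4340 kPa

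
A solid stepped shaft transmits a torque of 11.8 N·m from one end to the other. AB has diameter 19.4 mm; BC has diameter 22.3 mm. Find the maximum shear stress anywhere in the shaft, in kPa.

8230 kPa

Under the same torque, τ_max = 16T/(πd³) is largest where d is smallest — segment AB (d = 19.4 mm).
τ_max = 16·11.80/(π·(0.0194)³) = 8.231×10^6 Pa.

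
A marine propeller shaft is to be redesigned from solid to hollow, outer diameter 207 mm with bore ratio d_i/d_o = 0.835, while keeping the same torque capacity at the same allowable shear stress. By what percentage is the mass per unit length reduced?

Equal τ_max and T ⇒ the solid shaft needs d_s³ = d_o³(1−k⁴), so d_s = 207·(1−0.835⁴)^(1/3) = 165.8 mm.
Area ratio A_h/A_s = d_o²(1−k²)/d_s² = (1−k²)/(1−k⁴)^(2/3) = 0.4719.
Mass saving = 1 − 0.4719 = 52.8 %.

52.8 %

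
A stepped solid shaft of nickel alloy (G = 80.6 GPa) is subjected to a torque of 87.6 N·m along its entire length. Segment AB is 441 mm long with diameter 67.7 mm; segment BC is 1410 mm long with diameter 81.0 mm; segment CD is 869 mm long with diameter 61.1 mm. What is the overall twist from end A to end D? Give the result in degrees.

0.0736°

J_AB = π(0.0677)⁴/32 = 2.06×10^-6 m⁴; J_BC = π(0.0810)⁴/32 = 4.23×10^-6 m⁴; J_CD = π(0.0611)⁴/32 = 1.37×10^-6 m⁴.
θ = (T/G)·Σ L_i/J_i = (87.60/80.6×10⁹)·(0.441/2.06×10^-6 + 1.41/4.23×10^-6 + 0.869/1.37×10^-6) = 1.285×10^-3 rad.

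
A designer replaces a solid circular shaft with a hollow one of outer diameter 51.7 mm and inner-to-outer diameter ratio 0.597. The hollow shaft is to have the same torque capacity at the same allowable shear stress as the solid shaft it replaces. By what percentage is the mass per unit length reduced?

Equal τ_max and T ⇒ the solid shaft needs d_s³ = d_o³(1−k⁴), so d_s = 51.7·(1−0.597⁴)^(1/3) = 49.41 mm.
Area ratio A_h/A_s = d_o²(1−k²)/d_s² = (1−k²)/(1−k⁴)^(2/3) = 0.7046.
Mass saving = 1 − 0.7046 = 29.5 %.

29.5 %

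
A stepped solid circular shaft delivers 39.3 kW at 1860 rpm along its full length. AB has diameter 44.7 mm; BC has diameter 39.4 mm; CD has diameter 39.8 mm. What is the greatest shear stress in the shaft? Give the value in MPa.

16.8 MPa

ω = 2π·1860/60 = 194.8 rad/s, so T = P/ω = 39.3×10³ / 194.8 = 201.8 N·m.
Under the same torque, τ_max = 16T/(πd³) is largest where d is smallest — segment BC (d = 39.4 mm).
τ_max = 16·201.8/(π·(0.0394)³) = 1.680×10^7 Pa.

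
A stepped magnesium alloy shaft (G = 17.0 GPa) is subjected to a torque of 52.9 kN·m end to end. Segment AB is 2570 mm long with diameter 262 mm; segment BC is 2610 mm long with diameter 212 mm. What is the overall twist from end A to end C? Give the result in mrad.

58.2 mrad

J_AB = π(0.262)⁴/32 = 4.63×10^-4 m⁴; J_BC = π(0.212)⁴/32 = 1.98×10^-4 m⁴.
θ = (T/G)·Σ L_i/J_i = (52900/17.0×10⁹)·(2.57/4.63×10^-4 + 2.61/1.98×10^-4) = 0.05824 rad.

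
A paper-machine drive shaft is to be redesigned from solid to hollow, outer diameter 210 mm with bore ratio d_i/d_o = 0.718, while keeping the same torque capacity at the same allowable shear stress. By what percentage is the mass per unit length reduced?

40.5 %

Equal τ_max and T ⇒ the solid shaft needs d_s³ = d_o³(1−k⁴), so d_s = 210·(1−0.718⁴)^(1/3) = 189.5 mm.
Area ratio A_h/A_s = d_o²(1−k²)/d_s² = (1−k²)/(1−k⁴)^(2/3) = 0.5953.
Mass saving = 1 − 0.5953 = 40.5 %.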